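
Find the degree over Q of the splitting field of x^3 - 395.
[K : Q] = 6

The roots of x^3 - 395 are ∛395, ω∛395, ω^2∛395 where ω = e^(2πi/3) is a primitive cube root of unity, so K = Q(∛395, ω). Now [Q(∛395):Q] = 3 (since 395 is not a perfect cube, x^3 - 395 is irreducible) and [Q(ω):Q] = 2. Both 2 and 3 divide [K:Q], and [K:Q] ≤ 3·2 = 6, so [K:Q] = 6. (Equivalently: Q(∛395) ⊂ R but ω ∉ R, so [K : Q(∛395)] = 2.)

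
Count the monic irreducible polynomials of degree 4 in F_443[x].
There are 9628368438 monic irreducible polynomials of degree 4 over F_443

Each element of F_{443^4} that lies in no proper subfield is a root of exactly one monic irreducible of degree 4 over F_443, and each such polynomial has 4 distinct roots in F_{443^4}. By Möbius inversion the count is N_443(4) = (1/4) Σ_{d|4} μ(4/d) · 443^d = (1/4)(μ(4)·443^1 + μ(2)·443^2 + μ(1)·443^4) = 38513473752/4 = 9628368438.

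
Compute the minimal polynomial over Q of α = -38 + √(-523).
m_α(x) = x^2 + 76x + 1967

From α + 38 = √(-523), squaring gives (α + 38)^2 = -523, i.e. α^2 + 76α + 1444 = -523, so α^2 + 76α + 1967 = 0. The discriminant of x^2 + 76x + 1967 is (76)^2 - 4·(1967) = 5776 - 7868 = -2092, and 4·(-523) is not a perfect square in Q since -523 is squarefree and ≠ 1. Hence x^2 + 76x + 1967 is irreducible over Q and is the minimal polynomial of α.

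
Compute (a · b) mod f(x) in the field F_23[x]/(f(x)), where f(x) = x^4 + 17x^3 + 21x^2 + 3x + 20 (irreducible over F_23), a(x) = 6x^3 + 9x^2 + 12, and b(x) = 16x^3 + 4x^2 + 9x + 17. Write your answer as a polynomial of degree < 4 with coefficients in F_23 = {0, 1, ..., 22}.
a · b ≡ 13x^3 + 21x^2 + 16x + 21 (mod f(x))

Multiply in F_23[x]: a(x)·b(x) = (6x^3 + 9x^2 + 12)·(16x^3 + 4x^2 + 9x + 17) = 4x^6 + 7x^5 + 21x^4 + 7x^3 + 17x^2 + 16x + 20. This has degree ≥ 4, so divide by f(x) over F_23: 4x^6 + 7x^5 + 21x^4 + 7x^3 + 17x^2 + 16x + 20 = (4x^2 + 8x + 8)·(x^4 + 17x^3 + 21x^2 + 3x + 20) + (13x^3 + 21x^2 + 16x + 21). Hence a·b ≡ 13x^3 + 21x^2 + 16x + 21 (mod f). (F_23[x]/(f) is a field with 23^4 = 279841 elements since f is irreducible of degree 4.)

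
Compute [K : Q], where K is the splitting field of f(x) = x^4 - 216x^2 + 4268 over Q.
[K : Q] = 4

Solving the quadratic in x^2: x^2 = (216 ± √(216^2 - 4·4268))/2 = (216 ± √29584)/2 = (216 ± 172)/2, giving x^2 = 194 or x^2 = 22. So f(x) = (x^2 - 194)(x^2 - 22) and the roots of f are ±√194, ±√22. Hence the splitting field is K = Q(√194, √22). Since 194 and 22 are distinct squarefree integers > 1, their product 4268 is not a perfect square, so √22 ∉ Q(√194). By the tower law [K:Q] = [Q(√194,√22):Q(√194)] · [Q(√194):Q] = 2 · 2 = 4.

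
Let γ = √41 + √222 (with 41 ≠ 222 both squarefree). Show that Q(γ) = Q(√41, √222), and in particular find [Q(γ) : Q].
[Q(γ) : Q] = 4 (equivalently, Q(γ) = Q(√41, √222))

Obviously Q(γ) ⊆ Q(√41, √222), and [Q(√41, √222):Q] = 4 (since 41, 222 are distinct squarefree integers > 1 with 9102 not a perfect square). To show equality we compute the minimal polynomial of γ. From γ = √41 + √222: γ^2 = 41 + 2√(9102) + 222 = 263 + 2√(9102), so γ^2 - 263 = 2√(9102); squaring, (γ^2 - 263)^2 = 4·9102, i.e. γ^4 - 526γ^2 + 69169 - 36408 = 0, i.e. γ^4 - 526γ^2 + 32761 = 0. So γ is a root of x^4 - 526x^2 + 32761. This polynomial is irreducible over Q: it has no rational root (each ±√41 ± √222 is irrational), and any factorization into two quadratics over Q would force √(9102) ∈ Q (pairing opposite roots) or √41, √222 ∈ Q (other pairings), all impossible. Hence [Q(γ):Q] = 4 = [Q(√41, √222):Q], so Q(γ) = Q(√41, √222).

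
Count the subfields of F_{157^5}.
F_{157^5} has 2 subfields

The subfields of F_{p^n} are exactly the fields F_{p^d} for d | n (each is the fixed field of the unique index-d subgroup of Gal(F_{p^n}/F_p) ≅ Z/nZ). The divisors of n = 5 are {1, 5}, giving 2 subfields: F_{157^1}, F_{157^5}.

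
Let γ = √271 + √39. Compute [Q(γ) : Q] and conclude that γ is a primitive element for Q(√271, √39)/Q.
[Q(γ) : Q] = 4 (equivalently, Q(γ) = Q(√271, √39))

Obviously Q(γ) ⊆ Q(√271, √39), and [Q(√271, √39):Q] = 4 (since 271, 39 are distinct squarefree integers > 1 with 10569 not a perfect square). To show equality we compute the minimal polynomial of γ. From γ = √271 + √39: γ^2 = 271 + 2√(10569) + 39 = 310 + 2√(10569), so γ^2 - 310 = 2√(10569); squaring, (γ^2 - 310)^2 = 4·10569, i.e. γ^4 - 620γ^2 + 96100 - 42276 = 0, i.e. γ^4 - 620γ^2 + 53824 = 0. So γ is a root of x^4 - 620x^2 + 53824. This polynomial is irreducible over Q: it has no rational root (each ±√271 ± √39 is irrational), and any factorization into two quadratics over Q would force √(10569) ∈ Q (pairing opposite roots) or √271, √39 ∈ Q (other pairings), all impossible. Hence [Q(γ):Q] = 4 = [Q(√271, √39):Q], so Q(γ) = Q(√271, √39).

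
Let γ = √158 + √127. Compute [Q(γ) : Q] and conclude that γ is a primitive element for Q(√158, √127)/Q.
[Q(γ) : Q] = 4 (equivalently, Q(γ) = Q(√158, √127))

Obviously Q(γ) ⊆ Q(√158, √127), and [Q(√158, √127):Q] = 4 (since 158, 127 are distinct squarefree integers > 1 with 20066 not a perfect square). To show equality we compute the minimal polynomial of γ. From γ = √158 + √127: γ^2 = 158 + 2√(20066) + 127 = 285 + 2√(20066), so γ^2 - 285 = 2√(20066); squaring, (γ^2 - 285)^2 = 4·20066, i.e. γ^4 - 570γ^2 + 81225 - 80264 = 0, i.e. γ^4 - 570γ^2 + 961 = 0. So γ is a root of x^4 - 570x^2 + 961. This polynomial is irreducible over Q: it has no rational root (each ±√158 ± √127 is irrational), and any factorization into two quadratics over Q would force √(20066) ∈ Q (pairing opposite roots) or √158, √127 ∈ Q (other pairings), all impossible. Hence [Q(γ):Q] = 4 = [Q(√158, √127):Q], so Q(γ) = Q(√158, √127).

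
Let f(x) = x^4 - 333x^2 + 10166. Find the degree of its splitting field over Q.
[K : Q] = 4

Solving the quadratic in x^2: x^2 = (333 ± √(333^2 - 4·10166))/2 = (333 ± √70225)/2 = (333 ± 265)/2, giving x^2 = 34 or x^2 = 299. So f(x) = (x^2 - 34)(x^2 - 299) and the roots of f are ±√34, ±√299. Hence the splitting field is K = Q(√34, √299). Since 34 and 299 are distinct squarefree integers > 1, their product 10166 is not a perfect square, so √299 ∉ Q(√34). By the tower law [K:Q] = [Q(√34,√299):Q(√34)] · [Q(√34):Q] = 2 · 2 = 4.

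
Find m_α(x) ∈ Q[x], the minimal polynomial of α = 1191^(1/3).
m_α(x) = x^3 - 1191

α satisfies α^3 = 1191, so x^3 - 1191 annihilates α. By the rational root test, a rational root p/q (in lowest terms) of x^3 - 1191 would satisfy p^3 = 1191 q^3, forcing q = 1 and p^3 = 1191; but 1191 is not a perfect cube, contradiction. A monic cubic over Q with no rational root is irreducible (any nontrivial factorization would include a linear factor). Hence x^3 - 1191 is the minimal polynomial of α, and in particular [Q(α):Q] = 3.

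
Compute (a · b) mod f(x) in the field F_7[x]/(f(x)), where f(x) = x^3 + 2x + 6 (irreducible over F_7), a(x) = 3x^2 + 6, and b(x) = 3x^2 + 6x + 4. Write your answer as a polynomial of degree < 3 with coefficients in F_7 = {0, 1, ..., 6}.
a · b ≡ 5x^2 + 2x (mod f(x))

Multiply in F_7[x]: a(x)·b(x) = (3x^2 + 6)·(3x^2 + 6x + 4) = 2x^4 + 4x^3 + 2x^2 + x + 3. This has degree ≥ 3, so divide by f(x) over F_7: 2x^4 + 4x^3 + 2x^2 + x + 3 = (2x + 4)·(x^3 + 2x + 6) + (5x^2 + 2x). Hence a·b ≡ 5x^2 + 2x (mod f). (F_7[x]/(f) is a field with 7^3 = 343 elements since f is irreducible of degree 3.)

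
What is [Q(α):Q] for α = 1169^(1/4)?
[Q(α):Q] = 4

α is a root of x^4 - 1169. By Eisenstein's criterion at the prime p = 7 (which divides the constant term 1169 but p^2 = 49 does not, since 1169 is squarefree), x^4 - 1169 is irreducible over Q. Hence [Q(α):Q] = 4.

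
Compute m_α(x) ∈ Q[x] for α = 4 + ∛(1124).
m_α(x) = x^3 - 12x^2 + 48x - 1188

Set β = α - 4 = ∛(1124), so β^3 = 1124. Then (α - 4)^3 - 1124 = 0, i.e. α is a root of g(x) = (x - 4)^3 - 1124 = x^3 - 12x^2 + 48x - 1188. Since g(x) = h(x - 4) where h(x) = x^3 - 1124, and h is irreducible over Q (because 1124 is not a perfect cube, so h has no rational root, and a monic cubic with no rational root is irreducible), g is also irreducible (irreducibility is preserved under the substitution x → x - 4). Hence m_α(x) = x^3 - 12x^2 + 48x - 1188.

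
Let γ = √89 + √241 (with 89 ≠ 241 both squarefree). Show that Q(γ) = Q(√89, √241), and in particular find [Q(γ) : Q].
[Q(γ) : Q] = 4 (equivalently, Q(γ) = Q(√89, √241))

Obviously Q(γ) ⊆ Q(√89, √241), and [Q(√89, √241):Q] = 4 (since 89, 241 are distinct squarefree integers > 1 with 21449 not a perfect square). To show equality we compute the minimal polynomial of γ. From γ = √89 + √241: γ^2 = 89 + 2√(21449) + 241 = 330 + 2√(21449), so γ^2 - 330 = 2√(21449); squaring, (γ^2 - 330)^2 = 4·21449, i.e. γ^4 - 660γ^2 + 108900 - 85796 = 0, i.e. γ^4 - 660γ^2 + 23104 = 0. So γ is a root of x^4 - 660x^2 + 23104. This polynomial is irreducible over Q: it has no rational root (each ±√89 ± √241 is irrational), and any factorization into two quadratics over Q would force √(21449) ∈ Q (pairing opposite roots) or √89, √241 ∈ Q (other pairings), all impossible. Hence [Q(γ):Q] = 4 = [Q(√89, √241):Q], so Q(γ) = Q(√89, √241).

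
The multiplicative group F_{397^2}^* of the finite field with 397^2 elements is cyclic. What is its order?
|F_{397^2}^*| = 157608

F_{397^2} has 397^2 = 157609 elements; its multiplicative group consists of all nonzero elements, so |F_{397^2}^*| = 157609 - 1 = 157608. (It is cyclic since any finite subgroup of the multiplicative group of a field is cyclic.)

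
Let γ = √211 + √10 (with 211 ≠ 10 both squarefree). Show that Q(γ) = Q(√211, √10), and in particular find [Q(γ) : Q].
[Q(γ) : Q] = 4 (equivalently, Q(γ) = Q(√211, √10))

Obviously Q(γ) ⊆ Q(√211, √10), and [Q(√211, √10):Q] = 4 (since 211, 10 are distinct squarefree integers > 1 with 2110 not a perfect square). To show equality we compute the minimal polynomial of γ. From γ = √211 + √10: γ^2 = 211 + 2√(2110) + 10 = 221 + 2√(2110), so γ^2 - 221 = 2√(2110); squaring, (γ^2 - 221)^2 = 4·2110, i.e. γ^4 - 442γ^2 + 48841 - 8440 = 0, i.e. γ^4 - 442γ^2 + 40401 = 0. So γ is a root of x^4 - 442x^2 + 40401. This polynomial is irreducible over Q: it has no rational root (each ±√211 ± √10 is irrational), and any factorization into two quadratics over Q would force √(2110) ∈ Q (pairing opposite roots) or √211, √10 ∈ Q (other pairings), all impossible. Hence [Q(γ):Q] = 4 = [Q(√211, √10):Q], so Q(γ) = Q(√211, √10).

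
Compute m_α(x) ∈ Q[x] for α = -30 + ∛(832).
m_α(x) = x^3 + 90x^2 + 2700x + 26168

Set β = α + 30 = ∛(832), so β^3 = 832. Then (α + 30)^3 - 832 = 0, i.e. α is a root of g(x) = (x + 30)^3 - 832 = x^3 + 90x^2 + 2700x + 26168. Since g(x) = h(x + 30) where h(x) = x^3 - 832, and h is irreducible over Q (because 832 is not a perfect cube, so h has no rational root, and a monic cubic with no rational root is irreducible), g is also irreducible (irreducibility is preserved under the substitution x → x + 30). Hence m_α(x) = x^3 + 90x^2 + 2700x + 26168.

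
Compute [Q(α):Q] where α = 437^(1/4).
[Q(α):Q] = 4

α is a root of x^4 - 437. By Eisenstein's criterion at the prime p = 19 (which divides the constant term 437 but p^2 = 361 does not, since 437 is squarefree), x^4 - 437 is irreducible over Q. Hence [Q(α):Q] = 4.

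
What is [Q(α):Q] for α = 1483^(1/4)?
[Q(α):Q] = 4

α is a root of x^4 - 1483. By Eisenstein's criterion at the prime p = 1483 (which divides the constant term 1483 but p^2 = 2199289 does not, since 1483 is squarefree), x^4 - 1483 is irreducible over Q. Hence [Q(α):Q] = 4.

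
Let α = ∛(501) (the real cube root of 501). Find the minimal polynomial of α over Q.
m_α(x) = x^3 - 501

α satisfies α^3 = 501, so x^3 - 501 annihilates α. By the rational root test, a rational root p/q (in lowest terms) of x^3 - 501 would satisfy p^3 = 501 q^3, forcing q = 1 and p^3 = 501; but 501 is not a perfect cube, contradiction. A monic cubic over Q with no rational root is irreducible (any nontrivial factorization would include a linear factor). Hence x^3 - 501 is the minimal polynomial of α, and in particular [Q(α):Q] = 3.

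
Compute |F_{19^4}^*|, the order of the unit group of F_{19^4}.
|F_{19^4}^*| = 130320

F_{19^4} has 19^4 = 130321 elements; its multiplicative group consists of all nonzero elements, so |F_{19^4}^*| = 130321 - 1 = 130320. (It is cyclic since any finite subgroup of the multiplicative group of a field is cyclic.)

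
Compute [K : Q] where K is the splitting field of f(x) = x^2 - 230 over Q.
[K : Q] = 2

f(x) = x^2 - 230 factors as (x - √230)(x + √230). The splitting field is K = Q(√230). Since 230 is squarefree and > 1, it is not a perfect square, so x^2 - 230 is irreducible over Q and [Q(√230) : Q] = 2. Hence [K : Q] = 2.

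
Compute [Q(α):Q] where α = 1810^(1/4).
[Q(α):Q] = 4

α is a root of x^4 - 1810. By Eisenstein's criterion at the prime p = 2 (which divides the constant term 1810 but p^2 = 4 does not, since 1810 is squarefree), x^4 - 1810 is irreducible over Q. Hence [Q(α):Q] = 4.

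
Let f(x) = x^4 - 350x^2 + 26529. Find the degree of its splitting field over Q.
[K : Q] = 4

Solving the quadratic in x^2: x^2 = (350 ± √(350^2 - 4·26529))/2 = (350 ± √16384)/2 = (350 ± 128)/2, giving x^2 = 111 or x^2 = 239. So f(x) = (x^2 - 111)(x^2 - 239) and the roots of f are ±√111, ±√239. Hence the splitting field is K = Q(√111, √239). Since 111 and 239 are distinct squarefree integers > 1, their product 26529 is not a perfect square, so √239 ∉ Q(√111). By the tower law [K:Q] = [Q(√111,√239):Q(√111)] · [Q(√111):Q] = 2 · 2 = 4.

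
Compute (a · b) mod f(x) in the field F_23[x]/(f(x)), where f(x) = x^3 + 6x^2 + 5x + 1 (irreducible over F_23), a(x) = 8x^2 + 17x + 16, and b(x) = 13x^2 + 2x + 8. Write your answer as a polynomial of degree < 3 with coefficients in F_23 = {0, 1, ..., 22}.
a · b ≡ 15x^2 + 21x + 9 (mod f(x))

Multiply in F_23[x]: a(x)·b(x) = (8x^2 + 17x + 16)·(13x^2 + 2x + 8) = 12x^4 + 7x^3 + 7x^2 + 7x + 13. This has degree ≥ 3, so divide by f(x) over F_23: 12x^4 + 7x^3 + 7x^2 + 7x + 13 = (12x + 4)·(x^3 + 6x^2 + 5x + 1) + (15x^2 + 21x + 9). Hence a·b ≡ 15x^2 + 21x + 9 (mod f). (F_23[x]/(f) is a field with 23^3 = 12167 elements since f is irreducible of degree 3.)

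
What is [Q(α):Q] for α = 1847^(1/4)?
[Q(α):Q] = 4

α is a root of x^4 - 1847. By Eisenstein's criterion at the prime p = 1847 (which divides the constant term 1847 but p^2 = 3411409 does not, since 1847 is squarefree), x^4 - 1847 is irreducible over Q. Hence [Q(α):Q] = 4.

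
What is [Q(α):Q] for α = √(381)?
[Q(α):Q] = 2

[Q(α):Q] equals the degree of the minimal polynomial of α. Here α^2 = 381 and x^2 - 381 is irreducible (d = 381 is squarefree, ≠ 1, hence not a square), so deg(m_α) = 2. Thus [Q(α):Q] = 2.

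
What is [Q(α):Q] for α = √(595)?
[Q(α):Q] = 2

[Q(α):Q] equals the degree of the minimal polynomial of α. Here α^2 = 595 and x^2 - 595 is irreducible (d = 595 is squarefree, ≠ 1, hence not a square), so deg(m_α) = 2. Thus [Q(α):Q] = 2.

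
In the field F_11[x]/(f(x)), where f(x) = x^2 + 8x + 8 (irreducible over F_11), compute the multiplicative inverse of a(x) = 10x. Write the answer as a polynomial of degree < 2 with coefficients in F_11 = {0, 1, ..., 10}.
a(x)^(-1) ≡ 7x + 1 (mod f(x))

Since f is irreducible over F_11, F_11[x]/(f) is a field and a(x) ≠ 0 has an inverse. Apply the extended Euclidean algorithm to f(x) and a(x) in F_11[x]: f(x) = (10x + 3)·a(x) + (8). The last nonzero remainder is the constant 8 = gcd(f, a) in F_11. Back-substituting through the division chain expresses 8 = s(x)·a(x) + t(x)·f(x) with s(x) ≡ x + 8 (mod f), so (x + 8)·a(x) ≡ 8 (mod f). Multiplying by 8^(-1) ≡ 7 in F_11 gives a(x)^(-1) ≡ 7·(x + 8) ≡ 7x + 1 (mod f). Check: (10x)·(7x + 1) = 4x^2 + 10x ≡ 1 (mod x^2 + 8x + 8).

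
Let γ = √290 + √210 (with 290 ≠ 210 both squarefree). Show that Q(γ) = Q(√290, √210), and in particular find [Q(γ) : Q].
[Q(γ) : Q] = 4 (equivalently, Q(γ) = Q(√290, √210))

Obviously Q(γ) ⊆ Q(√290, √210), and [Q(√290, √210):Q] = 4 (since 290, 210 are distinct squarefree integers > 1 with 60900 not a perfect square). To show equality we compute the minimal polynomial of γ. From γ = √290 + √210: γ^2 = 290 + 2√(60900) + 210 = 500 + 2√(60900), so γ^2 - 500 = 2√(60900); squaring, (γ^2 - 500)^2 = 4·60900, i.e. γ^4 - 1000γ^2 + 250000 - 243600 = 0, i.e. γ^4 - 1000γ^2 + 6400 = 0. So γ is a root of x^4 - 1000x^2 + 6400. This polynomial is irreducible over Q: it has no rational root (each ±√290 ± √210 is irrational), and any factorization into two quadratics over Q would force √(60900) ∈ Q (pairing opposite roots) or √290, √210 ∈ Q (other pairings), all impossible. Hence [Q(γ):Q] = 4 = [Q(√290, √210):Q], so Q(γ) = Q(√290, √210).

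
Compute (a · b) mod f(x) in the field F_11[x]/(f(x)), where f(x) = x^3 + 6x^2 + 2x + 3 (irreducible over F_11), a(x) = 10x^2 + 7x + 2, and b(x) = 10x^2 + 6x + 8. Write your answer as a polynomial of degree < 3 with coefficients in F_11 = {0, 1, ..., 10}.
a · b ≡ x^2 + 4x + 7 (mod f(x))

Multiply in F_11[x]: a(x)·b(x) = (10x^2 + 7x + 2)·(10x^2 + 6x + 8) = x^4 + 9x^3 + 10x^2 + 2x + 5. This has degree ≥ 3, so divide by f(x) over F_11: x^4 + 9x^3 + 10x^2 + 2x + 5 = (x + 3)·(x^3 + 6x^2 + 2x + 3) + (x^2 + 4x + 7). Hence a·b ≡ x^2 + 4x + 7 (mod f). (F_11[x]/(f) is a field with 11^3 = 1331 elements since f is irreducible of degree 3.)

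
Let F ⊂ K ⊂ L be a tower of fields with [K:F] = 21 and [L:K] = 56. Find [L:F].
[L:F] = 1176

The tower law says that for any tower of field extensions F ⊂ K ⊂ L with finite degrees, [L:F] = [L:K] · [K:F]. Here this gives [L:F] = 56 · 21 = 1176.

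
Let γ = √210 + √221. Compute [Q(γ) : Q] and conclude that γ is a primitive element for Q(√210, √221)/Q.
[Q(γ) : Q] = 4 (equivalently, Q(γ) = Q(√210, √221))

Obviously Q(γ) ⊆ Q(√210, √221), and [Q(√210, √221):Q] = 4 (since 210, 221 are distinct squarefree integers > 1 with 46410 not a perfect square). To show equality we compute the minimal polynomial of γ. From γ = √210 + √221: γ^2 = 210 + 2√(46410) + 221 = 431 + 2√(46410), so γ^2 - 431 = 2√(46410); squaring, (γ^2 - 431)^2 = 4·46410, i.e. γ^4 - 862γ^2 + 185761 - 185640 = 0, i.e. γ^4 - 862γ^2 + 121 = 0. So γ is a root of x^4 - 862x^2 + 121. This polynomial is irreducible over Q: it has no rational root (each ±√210 ± √221 is irrational), and any factorization into two quadratics over Q would force √(46410) ∈ Q (pairing opposite roots) or √210, √221 ∈ Q (other pairings), all impossible. Hence [Q(γ):Q] = 4 = [Q(√210, √221):Q], so Q(γ) = Q(√210, √221).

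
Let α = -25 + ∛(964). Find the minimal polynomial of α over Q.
m_α(x) = x^3 + 75x^2 + 1875x + 14661

Set β = α + 25 = ∛(964), so β^3 = 964. Then (α + 25)^3 - 964 = 0, i.e. α is a root of g(x) = (x + 25)^3 - 964 = x^3 + 75x^2 + 1875x + 14661. Since g(x) = h(x + 25) where h(x) = x^3 - 964, and h is irreducible over Q (because 964 is not a perfect cube, so h has no rational root, and a monic cubic with no rational root is irreducible), g is also irreducible (irreducibility is preserved under the substitution x → x + 25). Hence m_α(x) = x^3 + 75x^2 + 1875x + 14661.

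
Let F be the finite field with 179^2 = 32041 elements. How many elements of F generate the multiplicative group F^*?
There are φ(32040) = 8448 primitive elements

F_q^* is cyclic of order q - 1 = 32040. A cyclic group of order m has exactly φ(m) generators. Here m = 32040 = 2^3 · 3^2 · 5 · 89, so the number of primitive elements is φ(32040) = 8448.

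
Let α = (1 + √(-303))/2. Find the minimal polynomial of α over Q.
m_α(x) = x^2 - x + 76

From 2α - 1 = √(-303), squaring gives (2α - 1)^2 = -303, i.e. 4α^2 - 4α + 1 = -303, so α^2 - α + (1 + 303)/4 = 0. Since -303 ≡ 1 (mod 4), (1 + 303)/4 = 76 ∈ Z. The polynomial x^2 - x + 76 has discriminant 1 - 4·(76) = -303, which is not a perfect square in Q (d = -303 is squarefree and ≠ 1), so x^2 - x + 76 is irreducible over Q. It is the minimal polynomial of α.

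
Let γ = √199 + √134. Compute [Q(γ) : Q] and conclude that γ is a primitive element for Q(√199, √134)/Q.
[Q(γ) : Q] = 4 (equivalently, Q(γ) = Q(√199, √134))

Obviously Q(γ) ⊆ Q(√199, √134), and [Q(√199, √134):Q] = 4 (since 199, 134 are distinct squarefree integers > 1 with 26666 not a perfect square). To show equality we compute the minimal polynomial of γ. From γ = √199 + √134: γ^2 = 199 + 2√(26666) + 134 = 333 + 2√(26666), so γ^2 - 333 = 2√(26666); squaring, (γ^2 - 333)^2 = 4·26666, i.e. γ^4 - 666γ^2 + 110889 - 106664 = 0, i.e. γ^4 - 666γ^2 + 4225 = 0. So γ is a root of x^4 - 666x^2 + 4225. This polynomial is irreducible over Q: it has no rational root (each ±√199 ± √134 is irrational), and any factorization into two quadratics over Q would force √(26666) ∈ Q (pairing opposite roots) or √199, √134 ∈ Q (other pairings), all impossible. Hence [Q(γ):Q] = 4 = [Q(√199, √134):Q], so Q(γ) = Q(√199, √134).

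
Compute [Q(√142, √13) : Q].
[Q(√142, √13) : Q] = 4

[Q(√142):Q] = 2 (min poly x^2 - 142, irreducible since 142 is squarefree > 1). For the top step, suppose √13 ∈ Q(√142), say √13 = c + d√142 with c, d ∈ Q. Squaring: 13 = c^2 + 142d^2 + 2cd√142. Since √142 ∉ Q this forces 2cd = 0. If d = 0 then √13 = c ∈ Q, contradicting 13 squarefree > 1. If c = 0 then 13 = 142d^2, so 142·13 = (142d)^2 is a perfect square in Q — but 142·13 = 1846 is not a perfect square (since 142 and 13 are distinct squarefree integers). Contradiction. Hence √13 ∉ Q(√142), so x^2 - 13 stays irreducible over Q(√142) and [Q(√142, √13) : Q(√142)] = 2. By the tower law, [Q(√142, √13) : Q] = 2 · 2 = 4.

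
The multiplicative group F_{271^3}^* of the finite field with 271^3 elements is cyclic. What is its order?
|F_{271^3}^*| = 19902510

F_{271^3} has 271^3 = 19902511 elements; its multiplicative group consists of all nonzero elements, so |F_{271^3}^*| = 19902511 - 1 = 19902510. (It is cyclic since any finite subgroup of the multiplicative group of a field is cyclic.)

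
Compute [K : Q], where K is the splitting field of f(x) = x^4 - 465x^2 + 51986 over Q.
[K : Q] = 4

Solving the quadratic in x^2: x^2 = (465 ± √(465^2 - 4·51986))/2 = (465 ± √8281)/2 = (465 ± 91)/2, giving x^2 = 187 or x^2 = 278. So f(x) = (x^2 - 187)(x^2 - 278) and the roots of f are ±√187, ±√278. Hence the splitting field is K = Q(√187, √278). Since 187 and 278 are distinct squarefree integers > 1, their product 51986 is not a perfect square, so √278 ∉ Q(√187). By the tower law [K:Q] = [Q(√187,√278):Q(√187)] · [Q(√187):Q] = 2 · 2 = 4.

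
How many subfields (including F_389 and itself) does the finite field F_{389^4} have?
F_{389^4} has 3 subfields

The subfields of F_{p^n} are exactly the fields F_{p^d} for d | n (each is the fixed field of the unique index-d subgroup of Gal(F_{p^n}/F_p) ≅ Z/nZ). The divisors of n = 4 are {1, 2, 4}, giving 3 subfields: F_{389^1}, F_{389^2}, F_{389^4}.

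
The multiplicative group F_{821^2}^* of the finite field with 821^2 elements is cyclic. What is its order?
|F_{821^2}^*| = 674040

F_{821^2} has 821^2 = 674041 elements; its multiplicative group consists of all nonzero elements, so |F_{821^2}^*| = 674041 - 1 = 674040. (It is cyclic since any finite subgroup of the multiplicative group of a field is cyclic.)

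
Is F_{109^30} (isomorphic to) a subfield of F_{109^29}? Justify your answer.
No: F_{109^30} is not a subfield of F_{109^29}

F_{p^m} embeds in F_{p^n} iff m | n. Here 30 ∤ 29 (since 29 = 0·30 + 29 with remainder 29 ≠ 0), so F_{109^30} is not a subfield of F_{109^29}. Equivalently: if it were, the tower law would give 30 = [F_{109^30}:F_109] dividing [F_{109^29}:F_109] = 29, contradiction.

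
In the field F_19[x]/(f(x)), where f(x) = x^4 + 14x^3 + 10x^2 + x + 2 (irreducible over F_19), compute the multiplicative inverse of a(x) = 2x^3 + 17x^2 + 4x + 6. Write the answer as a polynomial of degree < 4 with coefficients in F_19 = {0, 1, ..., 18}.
a(x)^(-1) ≡ 13x^3 + 17x^2 + 17x + 12 (mod f(x))

Since f is irreducible over F_19, F_19[x]/(f) is a field and a(x) ≠ 0 has an inverse. Apply the extended Euclidean algorithm to f(x) and a(x) in F_19[x]: f(x) = (10x + 17)·a(x) + (4x^2 + 6x + 14);  a(x) = (10x + 13)·(4x^2 + 6x + 14) + (14x + 14);  (4x^2 + 6x + 14) = (3x + 11)·(14x + 14) + (12). The last nonzero remainder is the constant 12 = gcd(f, a) in F_19. Back-substituting through the division chain expresses 12 = s(x)·a(x) + t(x)·f(x) with s(x) ≡ 4x^3 + 14x^2 + 14x + 11 (mod f), so (4x^3 + 14x^2 + 14x + 11)·a(x) ≡ 12 (mod f). Multiplying by 12^(-1) ≡ 8 in F_19 gives a(x)^(-1) ≡ 8·(4x^3 + 14x^2 + 14x + 11) ≡ 13x^3 + 17x^2 + 17x + 12 (mod f). Check: (2x^3 + 17x^2 + 4x + 6)·(13x^3 + 17x^2 + 17x + 12) = 7x^6 + 8x^5 + 14x^4 + 3x^3 + 13x^2 + 17x + 15 ≡ 1 (mod x^4 + 14x^3 + 10x^2 + x + 2).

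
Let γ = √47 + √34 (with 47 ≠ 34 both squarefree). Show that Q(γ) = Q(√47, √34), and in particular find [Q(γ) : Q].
[Q(γ) : Q] = 4 (equivalently, Q(γ) = Q(√47, √34))

Obviously Q(γ) ⊆ Q(√47, √34), and [Q(√47, √34):Q] = 4 (since 47, 34 are distinct squarefree integers > 1 with 1598 not a perfect square). To show equality we compute the minimal polynomial of γ. From γ = √47 + √34: γ^2 = 47 + 2√(1598) + 34 = 81 + 2√(1598), so γ^2 - 81 = 2√(1598); squaring, (γ^2 - 81)^2 = 4·1598, i.e. γ^4 - 162γ^2 + 6561 - 6392 = 0, i.e. γ^4 - 162γ^2 + 169 = 0. So γ is a root of x^4 - 162x^2 + 169. This polynomial is irreducible over Q: it has no rational root (each ±√47 ± √34 is irrational), and any factorization into two quadratics over Q would force √(1598) ∈ Q (pairing opposite roots) or √47, √34 ∈ Q (other pairings), all impossible. Hence [Q(γ):Q] = 4 = [Q(√47, √34):Q], so Q(γ) = Q(√47, √34).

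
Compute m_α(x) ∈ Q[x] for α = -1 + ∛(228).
m_α(x) = x^3 + 3x^2 + 3x - 227

Set β = α + 1 = ∛(228), so β^3 = 228. Then (α + 1)^3 - 228 = 0, i.e. α is a root of g(x) = (x + 1)^3 - 228 = x^3 + 3x^2 + 3x - 227. Since g(x) = h(x + 1) where h(x) = x^3 - 228, and h is irreducible over Q (because 228 is not a perfect cube, so h has no rational root, and a monic cubic with no rational root is irreducible), g is also irreducible (irreducibility is preserved under the substitution x → x + 1). Hence m_α(x) = x^3 + 3x^2 + 3x - 227.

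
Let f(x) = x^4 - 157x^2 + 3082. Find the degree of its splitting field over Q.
[K : Q] = 4

Solving the quadratic in x^2: x^2 = (157 ± √(157^2 - 4·3082))/2 = (157 ± √12321)/2 = (157 ± 111)/2, giving x^2 = 23 or x^2 = 134. So f(x) = (x^2 - 23)(x^2 - 134) and the roots of f are ±√23, ±√134. Hence the splitting field is K = Q(√23, √134). Since 23 and 134 are distinct squarefree integers > 1, their product 3082 is not a perfect square, so √134 ∉ Q(√23). By the tower law [K:Q] = [Q(√23,√134):Q(√23)] · [Q(√23):Q] = 2 · 2 = 4.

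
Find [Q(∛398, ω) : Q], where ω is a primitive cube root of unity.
[Q(∛398, ω) : Q] = 6

[Q(∛398):Q] = 3 (min poly x^3 - 398, irreducible since 398 is not a perfect cube). [Q(ω):Q] = 2 (min poly x^2 + x + 1). Since Q(∛398) ⊂ R and ω ∉ R, we have ω ∉ Q(∛398), so x^2 + x + 1 remains irreducible over Q(∛398) and [Q(∛398, ω) : Q(∛398)] = 2. By the tower law, [Q(∛398, ω) : Q] = 3 · 2 = 6. (In fact Q(∛398, ω) is the splitting field of x^3 - 398 over Q.)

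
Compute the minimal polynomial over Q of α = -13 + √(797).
m_α(x) = x^2 + 26x - 628

From α + 13 = √(797), squaring gives (α + 13)^2 = 797, i.e. α^2 + 26α + 169 = 797, so α^2 + 26α - 628 = 0. The discriminant of x^2 + 26x - 628 is (26)^2 - 4·(-628) = 676 + 2512 = 3188, and 4·(797) is not a perfect square in Q since 797 is squarefree and ≠ 1. Hence x^2 + 26x - 628 is irreducible over Q and is the minimal polynomial of α.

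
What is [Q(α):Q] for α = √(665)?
[Q(α):Q] = 2

[Q(α):Q] equals the degree of the minimal polynomial of α. Here α^2 = 665 and x^2 - 665 is irreducible (d = 665 is squarefree, ≠ 1, hence not a square), so deg(m_α) = 2. Thus [Q(α):Q] = 2.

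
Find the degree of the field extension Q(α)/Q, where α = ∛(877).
[Q(α):Q] = 3

The minimal polynomial of α is x^3 - 877, irreducible over Q since 877 is not a perfect cube (so x^3 - 877 has no rational root). Hence [Q(α):Q] = deg(m_α) = 3.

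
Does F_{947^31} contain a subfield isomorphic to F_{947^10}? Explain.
No: F_{947^10} is not a subfield of F_{947^31}

F_{p^m} embeds in F_{p^n} iff m | n. Here 10 ∤ 31 (since 31 = 3·10 + 1 with remainder 1 ≠ 0), so F_{947^10} is not a subfield of F_{947^31}. Equivalently: if it were, the tower law would give 10 = [F_{947^10}:F_947] dividing [F_{947^31}:F_947] = 31, contradiction.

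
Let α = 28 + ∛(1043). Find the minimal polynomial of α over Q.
m_α(x) = x^3 - 84x^2 + 2352x - 22995

Set β = α - 28 = ∛(1043), so β^3 = 1043. Then (α - 28)^3 - 1043 = 0, i.e. α is a root of g(x) = (x - 28)^3 - 1043 = x^3 - 84x^2 + 2352x - 22995. Since g(x) = h(x - 28) where h(x) = x^3 - 1043, and h is irreducible over Q (because 1043 is not a perfect cube, so h has no rational root, and a monic cubic with no rational root is irreducible), g is also irreducible (irreducibility is preserved under the substitution x → x - 28). Hence m_α(x) = x^3 - 84x^2 + 2352x - 22995.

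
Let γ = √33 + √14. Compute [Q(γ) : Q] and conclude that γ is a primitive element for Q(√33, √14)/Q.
[Q(γ) : Q] = 4 (equivalently, Q(γ) = Q(√33, √14))

Obviously Q(γ) ⊆ Q(√33, √14), and [Q(√33, √14):Q] = 4 (since 33, 14 are distinct squarefree integers > 1 with 462 not a perfect square). To show equality we compute the minimal polynomial of γ. From γ = √33 + √14: γ^2 = 33 + 2√(462) + 14 = 47 + 2√(462), so γ^2 - 47 = 2√(462); squaring, (γ^2 - 47)^2 = 4·462, i.e. γ^4 - 94γ^2 + 2209 - 1848 = 0, i.e. γ^4 - 94γ^2 + 361 = 0. So γ is a root of x^4 - 94x^2 + 361. This polynomial is irreducible over Q: it has no rational root (each ±√33 ± √14 is irrational), and any factorization into two quadratics over Q would force √(462) ∈ Q (pairing opposite roots) or √33, √14 ∈ Q (other pairings), all impossible. Hence [Q(γ):Q] = 4 = [Q(√33, √14):Q], so Q(γ) = Q(√33, √14).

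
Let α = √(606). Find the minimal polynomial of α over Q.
m_α(x) = x^2 - 606

α satisfies α^2 - 606 = 0, so x^2 - 606 annihilates α. Since d = 606 is squarefree and ≠ 1, it is not a perfect square in Q, so x^2 - 606 has no rational root and is therefore irreducible over Q (a degree-2 polynomial over a field is irreducible iff it has no root). Hence m_α(x) = x^2 - 606.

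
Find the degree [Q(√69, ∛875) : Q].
[Q(√69, ∛875) : Q] = 6

Let L = Q(√69, ∛875). Since Q(√69) ⊂ L and [Q(√69):Q] = 2, the tower law gives 2 | [L:Q]. Likewise Q(∛875) ⊂ L with [Q(∛875):Q] = 3 (because 875 is not a perfect cube), so 3 | [L:Q]. As gcd(2,3) = 1, [L:Q] is divisible by 6. Conversely L is generated over Q by √69 and ∛875, so [L:Q] ≤ 2·3 = 6. Therefore [Q(√69, ∛875) : Q] = 6.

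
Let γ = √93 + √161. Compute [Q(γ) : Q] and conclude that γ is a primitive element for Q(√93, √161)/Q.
[Q(γ) : Q] = 4 (equivalently, Q(γ) = Q(√93, √161))

Obviously Q(γ) ⊆ Q(√93, √161), and [Q(√93, √161):Q] = 4 (since 93, 161 are distinct squarefree integers > 1 with 14973 not a perfect square). To show equality we compute the minimal polynomial of γ. From γ = √93 + √161: γ^2 = 93 + 2√(14973) + 161 = 254 + 2√(14973), so γ^2 - 254 = 2√(14973); squaring, (γ^2 - 254)^2 = 4·14973, i.e. γ^4 - 508γ^2 + 64516 - 59892 = 0, i.e. γ^4 - 508γ^2 + 4624 = 0. So γ is a root of x^4 - 508x^2 + 4624. This polynomial is irreducible over Q: it has no rational root (each ±√93 ± √161 is irrational), and any factorization into two quadratics over Q would force √(14973) ∈ Q (pairing opposite roots) or √93, √161 ∈ Q (other pairings), all impossible. Hence [Q(γ):Q] = 4 = [Q(√93, √161):Q], so Q(γ) = Q(√93, √161).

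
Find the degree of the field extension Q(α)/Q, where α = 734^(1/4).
[Q(α):Q] = 4

α is a root of x^4 - 734. By Eisenstein's criterion at the prime p = 2 (which divides the constant term 734 but p^2 = 4 does not, since 734 is squarefree), x^4 - 734 is irreducible over Q. Hence [Q(α):Q] = 4.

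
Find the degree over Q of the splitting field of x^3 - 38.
[K : Q] = 6

The roots of x^3 - 38 are ∛38, ω∛38, ω^2∛38 where ω = e^(2πi/3) is a primitive cube root of unity, so K = Q(∛38, ω). Now [Q(∛38):Q] = 3 (since 38 is not a perfect cube, x^3 - 38 is irreducible) and [Q(ω):Q] = 2. Both 2 and 3 divide [K:Q], and [K:Q] ≤ 3·2 = 6, so [K:Q] = 6. (Equivalently: Q(∛38) ⊂ R but ω ∉ R, so [K : Q(∛38)] = 2.)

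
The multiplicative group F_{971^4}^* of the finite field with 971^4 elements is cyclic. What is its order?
|F_{971^4}^*| = 888949151280

F_{971^4} has 971^4 = 888949151281 elements; its multiplicative group consists of all nonzero elements, so |F_{971^4}^*| = 888949151281 - 1 = 888949151280. (It is cyclic since any finite subgroup of the multiplicative group of a field is cyclic.)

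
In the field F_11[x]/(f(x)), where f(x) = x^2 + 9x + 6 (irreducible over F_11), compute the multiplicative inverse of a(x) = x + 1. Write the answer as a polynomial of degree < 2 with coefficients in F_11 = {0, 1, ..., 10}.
a(x)^(-1) ≡ 6x + 4 (mod f(x))

Since f is irreducible over F_11, F_11[x]/(f) is a field and a(x) ≠ 0 has an inverse. Apply the extended Euclidean algorithm to f(x) and a(x) in F_11[x]: f(x) = (x + 8)·a(x) + (9). The last nonzero remainder is the constant 9 = gcd(f, a) in F_11. Back-substituting through the division chain expresses 9 = s(x)·a(x) + t(x)·f(x) with s(x) ≡ 10x + 3 (mod f), so (10x + 3)·a(x) ≡ 9 (mod f). Multiplying by 9^(-1) ≡ 5 in F_11 gives a(x)^(-1) ≡ 5·(10x + 3) ≡ 6x + 4 (mod f). Check: (x + 1)·(6x + 4) = 6x^2 + 10x + 4 ≡ 1 (mod x^2 + 9x + 6).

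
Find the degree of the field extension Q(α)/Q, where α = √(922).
[Q(α):Q] = 2

[Q(α):Q] equals the degree of the minimal polynomial of α. Here α^2 = 922 and x^2 - 922 is irreducible (d = 922 is squarefree, ≠ 1, hence not a square), so deg(m_α) = 2. Thus [Q(α):Q] = 2.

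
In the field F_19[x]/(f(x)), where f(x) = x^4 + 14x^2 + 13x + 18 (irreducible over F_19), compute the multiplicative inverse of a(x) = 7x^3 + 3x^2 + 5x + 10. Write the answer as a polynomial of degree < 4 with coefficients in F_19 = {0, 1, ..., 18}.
a(x)^(-1) ≡ 6x^3 + 10x^2 + 13x + 2 (mod f(x))

Since f is irreducible over F_19, F_19[x]/(f) is a field and a(x) ≠ 0 has an inverse. Apply the extended Euclidean algorithm to f(x) and a(x) in F_19[x]: f(x) = (11x + 17)·a(x) + (3x^2 + 8x);  a(x) = (15x + 18)·(3x^2 + 8x) + (13x + 10);  (3x^2 + 8x) = (9x + 1)·(13x + 10) + (9). The last nonzero remainder is the constant 9 = gcd(f, a) in F_19. Back-substituting through the division chain expresses 9 = s(x)·a(x) + t(x)·f(x) with s(x) ≡ 16x^3 + 14x^2 + 3x + 18 (mod f), so (16x^3 + 14x^2 + 3x + 18)·a(x) ≡ 9 (mod f). Multiplying by 9^(-1) ≡ 17 in F_19 gives a(x)^(-1) ≡ 17·(16x^3 + 14x^2 + 3x + 18) ≡ 6x^3 + 10x^2 + 13x + 2 (mod f). Check: (7x^3 + 3x^2 + 5x + 10)·(6x^3 + 10x^2 + 13x + 2) = 4x^6 + 12x^5 + 18x^4 + 11x^3 + 7x + 1 ≡ 1 (mod x^4 + 14x^2 + 13x + 18).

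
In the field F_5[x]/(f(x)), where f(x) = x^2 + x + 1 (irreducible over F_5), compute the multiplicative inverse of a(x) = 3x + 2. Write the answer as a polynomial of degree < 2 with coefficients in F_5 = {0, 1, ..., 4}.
a(x)^(-1) ≡ x + 2 (mod f(x))

Since f is irreducible over F_5, F_5[x]/(f) is a field and a(x) ≠ 0 has an inverse. Apply the extended Euclidean algorithm to f(x) and a(x) in F_5[x]: f(x) = (2x + 4)·a(x) + (3). The last nonzero remainder is the constant 3 = gcd(f, a) in F_5. Back-substituting through the division chain expresses 3 = s(x)·a(x) + t(x)·f(x) with s(x) ≡ 3x + 1 (mod f), so (3x + 1)·a(x) ≡ 3 (mod f). Multiplying by 3^(-1) ≡ 2 in F_5 gives a(x)^(-1) ≡ 2·(3x + 1) ≡ x + 2 (mod f). Check: (3x + 2)·(x + 2) = 3x^2 + 3x + 4 ≡ 1 (mod x^2 + x + 1).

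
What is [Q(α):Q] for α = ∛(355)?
[Q(α):Q] = 3

The minimal polynomial of α is x^3 - 355, irreducible over Q since 355 is not a perfect cube (so x^3 - 355 has no rational root). Hence [Q(α):Q] = deg(m_α) = 3.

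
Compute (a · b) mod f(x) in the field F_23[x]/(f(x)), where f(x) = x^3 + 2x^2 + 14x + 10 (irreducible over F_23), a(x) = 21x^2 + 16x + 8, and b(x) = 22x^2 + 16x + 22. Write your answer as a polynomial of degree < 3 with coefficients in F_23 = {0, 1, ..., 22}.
a · b ≡ 4x^2 + 15x + 6 (mod f(x))

Multiply in F_23[x]: a(x)·b(x) = (21x^2 + 16x + 8)·(22x^2 + 16x + 22) = 2x^4 + 21x^3 + 20x^2 + 20x + 15. This has degree ≥ 3, so divide by f(x) over F_23: 2x^4 + 21x^3 + 20x^2 + 20x + 15 = (2x + 17)·(x^3 + 2x^2 + 14x + 10) + (4x^2 + 15x + 6). Hence a·b ≡ 4x^2 + 15x + 6 (mod f). (F_23[x]/(f) is a field with 23^3 = 12167 elements since f is irreducible of degree 3.)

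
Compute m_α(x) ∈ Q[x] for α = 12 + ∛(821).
m_α(x) = x^3 - 36x^2 + 432x - 2549

Set β = α - 12 = ∛(821), so β^3 = 821. Then (α - 12)^3 - 821 = 0, i.e. α is a root of g(x) = (x - 12)^3 - 821 = x^3 - 36x^2 + 432x - 2549. Since g(x) = h(x - 12) where h(x) = x^3 - 821, and h is irreducible over Q (because 821 is not a perfect cube, so h has no rational root, and a monic cubic with no rational root is irreducible), g is also irreducible (irreducibility is preserved under the substitution x → x - 12). Hence m_α(x) = x^3 - 36x^2 + 432x - 2549.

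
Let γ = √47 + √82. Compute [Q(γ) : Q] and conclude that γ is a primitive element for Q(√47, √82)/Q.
[Q(γ) : Q] = 4 (equivalently, Q(γ) = Q(√47, √82))

Obviously Q(γ) ⊆ Q(√47, √82), and [Q(√47, √82):Q] = 4 (since 47, 82 are distinct squarefree integers > 1 with 3854 not a perfect square). To show equality we compute the minimal polynomial of γ. From γ = √47 + √82: γ^2 = 47 + 2√(3854) + 82 = 129 + 2√(3854), so γ^2 - 129 = 2√(3854); squaring, (γ^2 - 129)^2 = 4·3854, i.e. γ^4 - 258γ^2 + 16641 - 15416 = 0, i.e. γ^4 - 258γ^2 + 1225 = 0. So γ is a root of x^4 - 258x^2 + 1225. This polynomial is irreducible over Q: it has no rational root (each ±√47 ± √82 is irrational), and any factorization into two quadratics over Q would force √(3854) ∈ Q (pairing opposite roots) or √47, √82 ∈ Q (other pairings), all impossible. Hence [Q(γ):Q] = 4 = [Q(√47, √82):Q], so Q(γ) = Q(√47, √82).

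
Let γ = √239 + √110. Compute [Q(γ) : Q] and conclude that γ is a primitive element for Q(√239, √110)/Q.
[Q(γ) : Q] = 4 (equivalently, Q(γ) = Q(√239, √110))

Obviously Q(γ) ⊆ Q(√239, √110), and [Q(√239, √110):Q] = 4 (since 239, 110 are distinct squarefree integers > 1 with 26290 not a perfect square). To show equality we compute the minimal polynomial of γ. From γ = √239 + √110: γ^2 = 239 + 2√(26290) + 110 = 349 + 2√(26290), so γ^2 - 349 = 2√(26290); squaring, (γ^2 - 349)^2 = 4·26290, i.e. γ^4 - 698γ^2 + 121801 - 105160 = 0, i.e. γ^4 - 698γ^2 + 16641 = 0. So γ is a root of x^4 - 698x^2 + 16641. This polynomial is irreducible over Q: it has no rational root (each ±√239 ± √110 is irrational), and any factorization into two quadratics over Q would force √(26290) ∈ Q (pairing opposite roots) or √239, √110 ∈ Q (other pairings), all impossible. Hence [Q(γ):Q] = 4 = [Q(√239, √110):Q], so Q(γ) = Q(√239, √110).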